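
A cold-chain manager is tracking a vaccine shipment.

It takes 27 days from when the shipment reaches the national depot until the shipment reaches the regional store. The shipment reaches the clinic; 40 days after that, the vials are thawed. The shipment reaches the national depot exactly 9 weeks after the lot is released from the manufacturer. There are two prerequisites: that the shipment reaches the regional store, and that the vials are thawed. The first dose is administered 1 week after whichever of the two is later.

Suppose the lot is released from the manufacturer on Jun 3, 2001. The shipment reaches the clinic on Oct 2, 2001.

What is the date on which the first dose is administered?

The lot is released from the manufacturer: Jun 3, 2001.
The shipment reaches the national depot: Jun 3, 2001 + 9 weeks = Aug 5, 2001.
The shipment reaches the regional store: Aug 5, 2001 + 27 days = Sep 1, 2001.
The shipment reaches the clinic: Oct 2, 2001.
The vials are thawed: Oct 2, 2001 + 40 days = Nov 11, 2001.
Both prerequisites met — the shipment reaches the regional store (Sep 1, 2001), the vials are thawed (Nov 11, 2001); the later is Nov 11, 2001.
The first dose is administered: Nov 11, 2001 + 1 week = Nov 18, 2001.

Nov 18, 2001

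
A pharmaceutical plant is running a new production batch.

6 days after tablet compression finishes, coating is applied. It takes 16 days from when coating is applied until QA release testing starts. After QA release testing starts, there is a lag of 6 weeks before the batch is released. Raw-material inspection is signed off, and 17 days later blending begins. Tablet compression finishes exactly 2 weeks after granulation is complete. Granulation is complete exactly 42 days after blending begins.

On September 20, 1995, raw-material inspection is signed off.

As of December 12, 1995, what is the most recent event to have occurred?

Coating is applied

Raw-material inspection is signed off: Sep 20, 1995.
Blending begins: Sep 20, 1995 + 17 days = Oct 7, 1995.
Granulation is complete: Oct 7, 1995 + 42 days = Nov 18, 1995.
Tablet compression finishes: Nov 18, 1995 + 2 weeks = Dec 2, 1995.
Coating is applied: Dec 2, 1995 + 6 days = Dec 8, 1995.
QA release testing starts: Dec 8, 1995 + 16 days = Dec 24, 1995.
The batch is released: Dec 24, 1995 + 6 weeks = Feb 4, 1996.
Dec 12, 1995 falls between when coating is applied (Dec 8, 1995) and when QA release testing starts (Dec 24, 1995).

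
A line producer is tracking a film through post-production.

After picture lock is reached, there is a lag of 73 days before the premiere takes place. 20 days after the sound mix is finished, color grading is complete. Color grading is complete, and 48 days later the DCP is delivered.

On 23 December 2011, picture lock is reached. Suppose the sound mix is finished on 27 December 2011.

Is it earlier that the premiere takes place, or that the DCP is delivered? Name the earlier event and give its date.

The DCP is delivered — 4 March 2012

Picture lock is reached: Dec 23, 2011.
The premiere takes place: Dec 23, 2011 + 73 days = Mar 5, 2012.
The sound mix is finished: Dec 27, 2011.
Color grading is complete: Dec 27, 2011 + 20 days = Jan 16, 2012.
The DCP is delivered: Jan 16, 2012 + 48 days = Mar 4, 2012.
Comparing: the premiere takes place on Mar 5, 2012 vs the DCP is delivered on Mar 4, 2012. Earlier: the DCP is delivered.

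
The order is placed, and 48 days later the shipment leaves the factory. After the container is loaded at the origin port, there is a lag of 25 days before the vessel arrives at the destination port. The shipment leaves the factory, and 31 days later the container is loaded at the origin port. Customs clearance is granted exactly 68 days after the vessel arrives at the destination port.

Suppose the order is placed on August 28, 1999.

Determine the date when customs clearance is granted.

The order is placed: Aug 28, 1999.
The shipment leaves the factory: Aug 28, 1999 + 48 days = Oct 15, 1999.
The container is loaded at the origin port: Oct 15, 1999 + 31 days = Nov 15, 1999.
The vessel arrives at the destination port: Nov 15, 1999 + 25 days = Dec 10, 1999.
Customs clearance is granted: Dec 10, 1999 + 68 days = Feb 16, 2000.

February 16, 2000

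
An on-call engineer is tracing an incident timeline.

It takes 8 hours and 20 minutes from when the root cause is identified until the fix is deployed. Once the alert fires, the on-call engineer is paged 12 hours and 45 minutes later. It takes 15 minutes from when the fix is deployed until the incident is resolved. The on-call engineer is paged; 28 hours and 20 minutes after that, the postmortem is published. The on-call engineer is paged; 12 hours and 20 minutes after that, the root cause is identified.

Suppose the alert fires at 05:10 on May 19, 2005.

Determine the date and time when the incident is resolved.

14:50 on May 20, 2005

The alert fires: 05:10 May 19, 2005.
The on-call engineer is paged: 05:10 May 19, 2005 + 12h45m = 17:55 May 19, 2005.
The root cause is identified: 17:55 May 19, 2005 + 12h20m = 06:15 May 20, 2005.
The fix is deployed: 06:15 May 20, 2005 + 8h20m = 14:35 May 20, 2005.
The incident is resolved: 14:35 May 20, 2005 + 15m = 14:50 May 20, 2005.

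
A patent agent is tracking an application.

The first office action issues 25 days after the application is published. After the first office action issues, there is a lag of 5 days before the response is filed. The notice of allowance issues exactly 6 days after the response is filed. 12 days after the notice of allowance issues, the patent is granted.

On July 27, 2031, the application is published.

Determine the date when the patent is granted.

The application is published: Jul 27, 2031.
The first office action issues: Jul 27, 2031 + 25 days = Aug 21, 2031.
The response is filed: Aug 21, 2031 + 5 days = Aug 26, 2031.
The notice of allowance issues: Aug 26, 2031 + 6 days = Sep 1, 2031.
The patent is granted: Sep 1, 2031 + 12 days = Sep 13, 2031.

September 13, 2031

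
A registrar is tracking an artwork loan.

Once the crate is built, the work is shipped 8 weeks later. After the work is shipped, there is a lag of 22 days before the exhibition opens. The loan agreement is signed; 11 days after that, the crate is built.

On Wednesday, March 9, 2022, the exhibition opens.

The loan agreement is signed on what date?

The exhibition opens: Mar 9, 2022.
The work is shipped: Mar 9, 2022 − 22 days = Feb 15, 2022.
The crate is built: Feb 15, 2022 − 8 weeks = Dec 21, 2021.
The loan agreement is signed: Dec 21, 2021 − 11 days = Dec 10, 2021.

Friday, December 10, 2021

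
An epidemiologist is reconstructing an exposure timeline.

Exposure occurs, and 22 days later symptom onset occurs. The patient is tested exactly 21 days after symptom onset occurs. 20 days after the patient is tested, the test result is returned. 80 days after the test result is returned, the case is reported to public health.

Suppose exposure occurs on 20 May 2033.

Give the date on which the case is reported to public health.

10 October 2033

Exposure occurs: May 20, 2033.
Symptom onset occurs: May 20, 2033 + 22 days = Jun 11, 2033.
The patient is tested: Jun 11, 2033 + 21 days = Jul 2, 2033.
The test result is returned: Jul 2, 2033 + 20 days = Jul 22, 2033.
The case is reported to public health: Jul 22, 2033 + 80 days = Oct 10, 2033.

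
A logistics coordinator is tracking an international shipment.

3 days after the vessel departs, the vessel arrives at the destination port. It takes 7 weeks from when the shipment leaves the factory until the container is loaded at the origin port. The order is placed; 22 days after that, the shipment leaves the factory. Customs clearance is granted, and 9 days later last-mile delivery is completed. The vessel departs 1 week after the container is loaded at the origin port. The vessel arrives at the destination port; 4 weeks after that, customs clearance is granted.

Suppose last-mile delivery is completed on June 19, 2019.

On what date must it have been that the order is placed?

February 21, 2019

Last-mile delivery is completed: Jun 19, 2019.
Customs clearance is granted: Jun 19, 2019 − 9 days = Jun 10, 2019.
The vessel arrives at the destination port: Jun 10, 2019 − 4 weeks = May 13, 2019.
The vessel departs: May 13, 2019 − 3 days = May 10, 2019.
The container is loaded at the origin port: May 10, 2019 − 1 week = May 3, 2019.
The shipment leaves the factory: May 3, 2019 − 7 weeks = Mar 15, 2019.
The order is placed: Mar 15, 2019 − 22 days = Feb 21, 2019.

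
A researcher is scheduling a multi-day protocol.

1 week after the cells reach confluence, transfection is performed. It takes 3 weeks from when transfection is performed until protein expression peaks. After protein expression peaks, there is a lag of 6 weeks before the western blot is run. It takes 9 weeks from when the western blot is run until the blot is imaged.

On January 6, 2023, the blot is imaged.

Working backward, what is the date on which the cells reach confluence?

The blot is imaged: Jan 6, 2023.
The western blot is run: Jan 6, 2023 − 9 weeks = Nov 4, 2022.
Protein expression peaks: Nov 4, 2022 − 6 weeks = Sep 23, 2022.
Transfection is performed: Sep 23, 2022 − 3 weeks = Sep 2, 2022.
The cells reach confluence: Sep 2, 2022 − 1 week = Aug 26, 2022.

August 26, 2022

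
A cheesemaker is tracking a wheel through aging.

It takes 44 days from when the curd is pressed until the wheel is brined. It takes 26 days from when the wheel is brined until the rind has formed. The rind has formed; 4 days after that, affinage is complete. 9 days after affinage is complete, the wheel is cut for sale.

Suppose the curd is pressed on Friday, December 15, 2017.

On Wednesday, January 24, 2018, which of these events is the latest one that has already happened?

The curd is pressed

The curd is pressed: Dec 15, 2017.
The wheel is brined: Dec 15, 2017 + 44 days = Jan 28, 2018.
The rind has formed: Jan 28, 2018 + 26 days = Feb 23, 2018.
Affinage is complete: Feb 23, 2018 + 4 days = Feb 27, 2018.
The wheel is cut for sale: Feb 27, 2018 + 9 days = Mar 8, 2018.
Jan 24, 2018 falls between when the curd is pressed (Dec 15, 2017) and when the wheel is brined (Jan 28, 2018).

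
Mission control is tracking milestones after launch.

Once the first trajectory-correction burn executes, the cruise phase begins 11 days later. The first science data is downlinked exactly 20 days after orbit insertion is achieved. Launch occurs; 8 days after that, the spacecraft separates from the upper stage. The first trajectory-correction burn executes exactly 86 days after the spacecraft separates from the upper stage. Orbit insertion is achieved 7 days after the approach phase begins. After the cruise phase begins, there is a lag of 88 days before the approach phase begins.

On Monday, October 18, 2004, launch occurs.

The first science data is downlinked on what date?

Thursday, May 26, 2005

Launch occurs: Oct 18, 2004.
The spacecraft separates from the upper stage: Oct 18, 2004 + 8 days = Oct 26, 2004.
The first trajectory-correction burn executes: Oct 26, 2004 + 86 days = Jan 20, 2005.
The cruise phase begins: Jan 20, 2005 + 11 days = Jan 31, 2005.
The approach phase begins: Jan 31, 2005 + 88 days = Apr 29, 2005.
Orbit insertion is achieved: Apr 29, 2005 + 7 days = May 6, 2005.
The first science data is downlinked: May 6, 2005 + 20 days = May 26, 2005.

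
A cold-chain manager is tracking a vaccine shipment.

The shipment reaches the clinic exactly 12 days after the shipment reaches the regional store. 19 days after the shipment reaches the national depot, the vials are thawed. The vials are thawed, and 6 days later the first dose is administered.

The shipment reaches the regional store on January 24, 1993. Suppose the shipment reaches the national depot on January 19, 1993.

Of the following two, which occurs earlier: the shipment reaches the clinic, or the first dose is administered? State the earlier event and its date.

The shipment reaches the clinic — February 5, 1993

The shipment reaches the regional store: Jan 24, 1993.
The shipment reaches the clinic: Jan 24, 1993 + 12 days = Feb 5, 1993.
The shipment reaches the national depot: Jan 19, 1993.
The vials are thawed: Jan 19, 1993 + 19 days = Feb 7, 1993.
The first dose is administered: Feb 7, 1993 + 6 days = Feb 13, 1993.
Comparing: the shipment reaches the clinic on Feb 5, 1993 vs the first dose is administered on Feb 13, 1993. Earlier: the shipment reaches the clinic.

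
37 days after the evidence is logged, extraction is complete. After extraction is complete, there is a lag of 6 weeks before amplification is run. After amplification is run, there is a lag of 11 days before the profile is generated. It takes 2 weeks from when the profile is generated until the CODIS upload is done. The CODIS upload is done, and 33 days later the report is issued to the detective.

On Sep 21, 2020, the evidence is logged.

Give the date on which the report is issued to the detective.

The evidence is logged: Sep 21, 2020.
Extraction is complete: Sep 21, 2020 + 37 days = Oct 28, 2020.
Amplification is run: Oct 28, 2020 + 6 weeks = Dec 9, 2020.
The profile is generated: Dec 9, 2020 + 11 days = Dec 20, 2020.
The CODIS upload is done: Dec 20, 2020 + 2 weeks = Jan 3, 2021.
The report is issued to the detective: Jan 3, 2021 + 33 days = Feb 5, 2021.

Feb 5, 2021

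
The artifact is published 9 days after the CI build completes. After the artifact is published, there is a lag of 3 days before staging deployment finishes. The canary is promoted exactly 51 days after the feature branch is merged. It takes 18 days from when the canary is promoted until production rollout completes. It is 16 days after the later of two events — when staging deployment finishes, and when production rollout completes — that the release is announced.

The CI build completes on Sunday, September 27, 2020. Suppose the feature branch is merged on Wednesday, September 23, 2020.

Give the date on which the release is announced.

The CI build completes: Sep 27, 2020.
The artifact is published: Sep 27, 2020 + 9 days = Oct 6, 2020.
Staging deployment finishes: Oct 6, 2020 + 3 days = Oct 9, 2020.
The feature branch is merged: Sep 23, 2020.
The canary is promoted: Sep 23, 2020 + 51 days = Nov 13, 2020.
Production rollout completes: Nov 13, 2020 + 18 days = Dec 1, 2020.
Both prerequisites met — staging deployment finishes (Oct 9, 2020), production rollout completes (Dec 1, 2020); the later is Dec 1, 2020.
The release is announced: Dec 1, 2020 + 16 days = Dec 17, 2020.

Thursday, December 17, 2020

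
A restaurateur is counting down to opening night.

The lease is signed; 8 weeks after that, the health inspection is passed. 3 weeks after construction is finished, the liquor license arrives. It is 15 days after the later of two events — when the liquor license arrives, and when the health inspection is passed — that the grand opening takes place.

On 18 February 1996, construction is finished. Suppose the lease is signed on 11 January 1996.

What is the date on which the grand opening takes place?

Construction is finished: Feb 18, 1996.
The liquor license arrives: Feb 18, 1996 + 3 weeks = Mar 10, 1996.
The lease is signed: Jan 11, 1996.
The health inspection is passed: Jan 11, 1996 + 8 weeks = Mar 7, 1996.
Both prerequisites met — the liquor license arrives (Mar 10, 1996), the health inspection is passed (Mar 7, 1996); the later is Mar 10, 1996.
The grand opening takes place: Mar 10, 1996 + 15 days = Mar 25, 1996.

25 March 1996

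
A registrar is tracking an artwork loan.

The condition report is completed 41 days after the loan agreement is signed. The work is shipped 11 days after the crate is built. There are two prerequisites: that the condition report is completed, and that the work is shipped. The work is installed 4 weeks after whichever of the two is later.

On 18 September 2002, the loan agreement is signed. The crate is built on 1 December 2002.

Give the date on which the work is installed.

9 January 2003

The loan agreement is signed: Sep 18, 2002.
The condition report is completed: Sep 18, 2002 + 41 days = Oct 29, 2002.
The crate is built: Dec 1, 2002.
The work is shipped: Dec 1, 2002 + 11 days = Dec 12, 2002.
Both prerequisites met — the condition report is completed (Oct 29, 2002), the work is shipped (Dec 12, 2002); the later is Dec 12, 2002.
The work is installed: Dec 12, 2002 + 4 weeks = Jan 9, 2003.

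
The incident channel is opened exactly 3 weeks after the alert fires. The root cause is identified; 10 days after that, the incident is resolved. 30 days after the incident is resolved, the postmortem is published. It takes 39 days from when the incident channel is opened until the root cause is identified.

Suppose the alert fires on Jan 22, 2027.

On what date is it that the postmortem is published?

May 2, 2027

The alert fires: Jan 22, 2027.
The incident channel is opened: Jan 22, 2027 + 3 weeks = Feb 12, 2027.
The root cause is identified: Feb 12, 2027 + 39 days = Mar 23, 2027.
The incident is resolved: Mar 23, 2027 + 10 days = Apr 2, 2027.
The postmortem is published: Apr 2, 2027 + 30 days = May 2, 2027.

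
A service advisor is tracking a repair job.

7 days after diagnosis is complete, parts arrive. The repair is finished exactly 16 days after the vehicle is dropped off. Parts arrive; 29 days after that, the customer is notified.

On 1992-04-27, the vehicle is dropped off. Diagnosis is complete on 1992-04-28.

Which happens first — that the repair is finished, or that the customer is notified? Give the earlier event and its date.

The repair is finished — 1992-05-13

The vehicle is dropped off: Apr 27, 1992.
The repair is finished: Apr 27, 1992 + 16 days = May 13, 1992.
Diagnosis is complete: Apr 28, 1992.
Parts arrive: Apr 28, 1992 + 7 days = May 5, 1992.
The customer is notified: May 5, 1992 + 29 days = Jun 3, 1992.
Comparing: the repair is finished on May 13, 1992 vs the customer is notified on Jun 3, 1992. Earlier: the repair is finished.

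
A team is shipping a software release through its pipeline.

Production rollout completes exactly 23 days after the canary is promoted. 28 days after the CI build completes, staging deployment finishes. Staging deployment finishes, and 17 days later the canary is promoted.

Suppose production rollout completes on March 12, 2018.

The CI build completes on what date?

Production rollout completes: Mar 12, 2018.
The canary is promoted: Mar 12, 2018 − 23 days = Feb 17, 2018.
Staging deployment finishes: Feb 17, 2018 − 17 days = Jan 31, 2018.
The CI build completes: Jan 31, 2018 − 28 days = Jan 3, 2018.

January 3, 2018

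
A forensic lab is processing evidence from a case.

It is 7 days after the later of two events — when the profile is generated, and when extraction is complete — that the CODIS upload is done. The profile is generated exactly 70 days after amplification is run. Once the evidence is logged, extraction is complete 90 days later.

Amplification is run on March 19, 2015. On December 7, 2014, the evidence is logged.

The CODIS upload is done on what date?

Amplification is run: Mar 19, 2015.
The profile is generated: Mar 19, 2015 + 70 days = May 28, 2015.
The evidence is logged: Dec 7, 2014.
Extraction is complete: Dec 7, 2014 + 90 days = Mar 7, 2015.
Both prerequisites met — the profile is generated (May 28, 2015), extraction is complete (Mar 7, 2015); the later is May 28, 2015.
The CODIS upload is done: May 28, 2015 + 7 days = Jun 4, 2015.

June 4, 2015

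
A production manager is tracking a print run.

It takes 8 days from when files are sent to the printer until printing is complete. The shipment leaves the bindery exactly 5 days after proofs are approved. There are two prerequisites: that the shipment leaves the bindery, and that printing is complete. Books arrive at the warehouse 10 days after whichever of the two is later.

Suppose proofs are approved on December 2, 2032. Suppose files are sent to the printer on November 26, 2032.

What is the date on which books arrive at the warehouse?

December 17, 2032

Proofs are approved: Dec 2, 2032.
The shipment leaves the bindery: Dec 2, 2032 + 5 days = Dec 7, 2032.
Files are sent to the printer: Nov 26, 2032.
Printing is complete: Nov 26, 2032 + 8 days = Dec 4, 2032.
Both prerequisites met — the shipment leaves the bindery (Dec 7, 2032), printing is complete (Dec 4, 2032); the later is Dec 7, 2032.
Books arrive at the warehouse: Dec 7, 2032 + 10 days = Dec 17, 2032.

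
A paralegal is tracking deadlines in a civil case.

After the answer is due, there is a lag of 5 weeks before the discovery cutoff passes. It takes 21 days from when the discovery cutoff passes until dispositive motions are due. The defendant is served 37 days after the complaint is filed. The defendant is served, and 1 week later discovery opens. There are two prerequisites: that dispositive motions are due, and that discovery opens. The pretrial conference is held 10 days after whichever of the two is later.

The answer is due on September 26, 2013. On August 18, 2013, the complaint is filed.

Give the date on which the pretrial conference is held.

The answer is due: Sep 26, 2013.
The discovery cutoff passes: Sep 26, 2013 + 5 weeks = Oct 31, 2013.
Dispositive motions are due: Oct 31, 2013 + 21 days = Nov 21, 2013.
The complaint is filed: Aug 18, 2013.
The defendant is served: Aug 18, 2013 + 37 days = Sep 24, 2013.
Discovery opens: Sep 24, 2013 + 1 week = Oct 1, 2013.
Both prerequisites met — dispositive motions are due (Nov 21, 2013), discovery opens (Oct 1, 2013); the later is Nov 21, 2013.
The pretrial conference is held: Nov 21, 2013 + 10 days = Dec 1, 2013.

December 1, 2013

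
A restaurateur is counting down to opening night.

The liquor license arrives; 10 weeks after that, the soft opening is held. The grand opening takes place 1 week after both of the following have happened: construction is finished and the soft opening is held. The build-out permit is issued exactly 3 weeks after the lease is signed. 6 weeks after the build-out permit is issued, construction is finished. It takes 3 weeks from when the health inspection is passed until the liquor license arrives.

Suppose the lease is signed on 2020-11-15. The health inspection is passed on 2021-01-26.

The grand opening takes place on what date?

The lease is signed: Nov 15, 2020.
The build-out permit is issued: Nov 15, 2020 + 3 weeks = Dec 6, 2020.
Construction is finished: Dec 6, 2020 + 6 weeks = Jan 17, 2021.
The health inspection is passed: Jan 26, 2021.
The liquor license arrives: Jan 26, 2021 + 3 weeks = Feb 16, 2021.
The soft opening is held: Feb 16, 2021 + 10 weeks = Apr 27, 2021.
Both prerequisites met — construction is finished (Jan 17, 2021), the soft opening is held (Apr 27, 2021); the later is Apr 27, 2021.
The grand opening takes place: Apr 27, 2021 + 1 week = May 4, 2021.

2021-05-04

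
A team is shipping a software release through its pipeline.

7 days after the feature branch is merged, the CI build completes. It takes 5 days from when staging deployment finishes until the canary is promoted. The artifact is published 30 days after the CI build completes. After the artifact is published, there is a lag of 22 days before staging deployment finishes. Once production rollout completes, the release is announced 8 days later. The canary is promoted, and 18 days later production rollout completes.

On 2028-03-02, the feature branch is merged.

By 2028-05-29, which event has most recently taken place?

The feature branch is merged: Mar 2, 2028.
The CI build completes: Mar 2, 2028 + 7 days = Mar 9, 2028.
The artifact is published: Mar 9, 2028 + 30 days = Apr 8, 2028.
Staging deployment finishes: Apr 8, 2028 + 22 days = Apr 30, 2028.
The canary is promoted: Apr 30, 2028 + 5 days = May 5, 2028.
Production rollout completes: May 5, 2028 + 18 days = May 23, 2028.
The release is announced: May 23, 2028 + 8 days = May 31, 2028.
May 29, 2028 falls between when production rollout completes (May 23, 2028) and when the release is announced (May 31, 2028).

Production rollout completes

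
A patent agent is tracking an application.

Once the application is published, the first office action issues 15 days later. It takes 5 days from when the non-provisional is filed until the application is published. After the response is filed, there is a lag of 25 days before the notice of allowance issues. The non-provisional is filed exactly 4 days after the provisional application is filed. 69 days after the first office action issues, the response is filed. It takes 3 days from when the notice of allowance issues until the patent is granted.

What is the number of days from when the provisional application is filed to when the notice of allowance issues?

118 days

Causal path: the provisional application is filed → the non-provisional is filed → the application is published → the first office action issues → the response is filed → the notice of allowance issues.
Total delay along the path: 4 + 5 + 15 + 69 + 25 = 118 days.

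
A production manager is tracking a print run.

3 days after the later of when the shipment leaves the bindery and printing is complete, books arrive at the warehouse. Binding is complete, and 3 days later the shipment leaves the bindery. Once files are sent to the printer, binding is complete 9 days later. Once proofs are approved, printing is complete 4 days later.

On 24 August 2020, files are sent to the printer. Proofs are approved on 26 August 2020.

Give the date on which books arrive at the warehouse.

8 September 2020

Files are sent to the printer: Aug 24, 2020.
Binding is complete: Aug 24, 2020 + 9 days = Sep 2, 2020.
The shipment leaves the bindery: Sep 2, 2020 + 3 days = Sep 5, 2020.
Proofs are approved: Aug 26, 2020.
Printing is complete: Aug 26, 2020 + 4 days = Aug 30, 2020.
Both prerequisites met — the shipment leaves the bindery (Sep 5, 2020), printing is complete (Aug 30, 2020); the later is Sep 5, 2020.
Books arrive at the warehouse: Sep 5, 2020 + 3 days = Sep 8, 2020.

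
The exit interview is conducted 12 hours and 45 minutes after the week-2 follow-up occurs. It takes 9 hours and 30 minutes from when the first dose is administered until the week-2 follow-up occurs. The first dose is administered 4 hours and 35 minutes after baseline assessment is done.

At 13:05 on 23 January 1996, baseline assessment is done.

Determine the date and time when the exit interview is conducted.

15:55 on 24 January 1996

Baseline assessment is done: 13:05 Jan 23, 1996.
The first dose is administered: 13:05 Jan 23, 1996 + 4h35m = 17:40 Jan 23, 1996.
The week-2 follow-up occurs: 17:40 Jan 23, 1996 + 9h30m = 03:10 Jan 24, 1996.
The exit interview is conducted: 03:10 Jan 24, 1996 + 12h45m = 15:55 Jan 24, 1996.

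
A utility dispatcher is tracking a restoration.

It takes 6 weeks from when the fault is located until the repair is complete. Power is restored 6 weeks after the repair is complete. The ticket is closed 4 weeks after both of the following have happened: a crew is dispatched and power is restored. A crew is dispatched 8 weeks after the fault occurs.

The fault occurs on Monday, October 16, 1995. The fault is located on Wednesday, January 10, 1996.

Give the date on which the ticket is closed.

Wednesday, May 1, 1996

The fault occurs: Oct 16, 1995.
A crew is dispatched: Oct 16, 1995 + 8 weeks = Dec 11, 1995.
The fault is located: Jan 10, 1996.
The repair is complete: Jan 10, 1996 + 6 weeks = Feb 21, 1996.
Power is restored: Feb 21, 1996 + 6 weeks = Apr 3, 1996.
Both prerequisites met — a crew is dispatched (Dec 11, 1995), power is restored (Apr 3, 1996); the later is Apr 3, 1996.
The ticket is closed: Apr 3, 1996 + 4 weeks = May 1, 1996.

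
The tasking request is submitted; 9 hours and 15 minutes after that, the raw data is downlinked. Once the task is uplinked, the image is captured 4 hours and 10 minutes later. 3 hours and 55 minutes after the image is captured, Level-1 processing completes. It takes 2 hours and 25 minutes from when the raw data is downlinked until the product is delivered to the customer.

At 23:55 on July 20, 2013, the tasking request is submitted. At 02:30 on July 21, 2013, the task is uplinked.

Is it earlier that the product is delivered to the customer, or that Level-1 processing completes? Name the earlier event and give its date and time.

The tasking request is submitted: 23:55 Jul 20, 2013.
The raw data is downlinked: 23:55 Jul 20, 2013 + 9h15m = 09:10 Jul 21, 2013.
The product is delivered to the customer: 09:10 Jul 21, 2013 + 2h25m = 11:35 Jul 21, 2013.
The task is uplinked: 02:30 Jul 21, 2013.
The image is captured: 02:30 Jul 21, 2013 + 4h10m = 06:40 Jul 21, 2013.
Level-1 processing completes: 06:40 Jul 21, 2013 + 3h55m = 10:35 Jul 21, 2013.
Comparing: the product is delivered to the customer at 11:35 Jul 21, 2013 vs Level-1 processing completes at 10:35 Jul 21, 2013. Earlier: Level-1 processing completes.

Level-1 processing completes — 10:35 on July 21, 2013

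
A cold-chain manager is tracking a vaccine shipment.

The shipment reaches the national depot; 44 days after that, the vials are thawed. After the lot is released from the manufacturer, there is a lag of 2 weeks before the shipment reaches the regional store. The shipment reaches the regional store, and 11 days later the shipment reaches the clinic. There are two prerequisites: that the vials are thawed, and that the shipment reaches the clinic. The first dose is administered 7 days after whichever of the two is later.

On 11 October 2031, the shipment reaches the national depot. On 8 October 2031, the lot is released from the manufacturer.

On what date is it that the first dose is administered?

The shipment reaches the national depot: Oct 11, 2031.
The vials are thawed: Oct 11, 2031 + 44 days = Nov 24, 2031.
The lot is released from the manufacturer: Oct 8, 2031.
The shipment reaches the regional store: Oct 8, 2031 + 2 weeks = Oct 22, 2031.
The shipment reaches the clinic: Oct 22, 2031 + 11 days = Nov 2, 2031.
Both prerequisites met — the vials are thawed (Nov 24, 2031), the shipment reaches the clinic (Nov 2, 2031); the later is Nov 24, 2031.
The first dose is administered: Nov 24, 2031 + 7 days = Dec 1, 2031.

1 December 2031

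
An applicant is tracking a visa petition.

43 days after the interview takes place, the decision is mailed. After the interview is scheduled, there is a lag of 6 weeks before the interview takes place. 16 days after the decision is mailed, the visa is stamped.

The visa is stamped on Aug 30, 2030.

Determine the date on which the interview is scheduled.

The visa is stamped: Aug 30, 2030.
The decision is mailed: Aug 30, 2030 − 16 days = Aug 14, 2030.
The interview takes place: Aug 14, 2030 − 43 days = Jul 2, 2030.
The interview is scheduled: Jul 2, 2030 − 6 weeks = May 21, 2030.

May 21, 2030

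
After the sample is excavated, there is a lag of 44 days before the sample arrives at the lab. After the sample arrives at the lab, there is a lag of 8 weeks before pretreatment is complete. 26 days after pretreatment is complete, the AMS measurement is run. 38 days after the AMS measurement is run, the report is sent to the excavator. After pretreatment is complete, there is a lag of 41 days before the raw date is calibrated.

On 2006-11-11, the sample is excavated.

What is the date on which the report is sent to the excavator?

The sample is excavated: Nov 11, 2006.
The sample arrives at the lab: Nov 11, 2006 + 44 days = Dec 25, 2006.
Pretreatment is complete: Dec 25, 2006 + 8 weeks = Feb 19, 2007.
The AMS measurement is run: Feb 19, 2007 + 26 days = Mar 17, 2007.
The report is sent to the excavator: Mar 17, 2007 + 38 days = Apr 24, 2007.

2007-04-24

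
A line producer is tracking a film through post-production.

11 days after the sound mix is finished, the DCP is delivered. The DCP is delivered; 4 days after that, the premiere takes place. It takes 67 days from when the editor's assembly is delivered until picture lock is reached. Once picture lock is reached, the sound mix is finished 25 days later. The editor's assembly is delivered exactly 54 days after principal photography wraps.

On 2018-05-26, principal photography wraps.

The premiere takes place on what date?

Principal photography wraps: May 26, 2018.
The editor's assembly is delivered: May 26, 2018 + 54 days = Jul 19, 2018.
Picture lock is reached: Jul 19, 2018 + 67 days = Sep 24, 2018.
The sound mix is finished: Sep 24, 2018 + 25 days = Oct 19, 2018.
The DCP is delivered: Oct 19, 2018 + 11 days = Oct 30, 2018.
The premiere takes place: Oct 30, 2018 + 4 days = Nov 3, 2018.

2018-11-03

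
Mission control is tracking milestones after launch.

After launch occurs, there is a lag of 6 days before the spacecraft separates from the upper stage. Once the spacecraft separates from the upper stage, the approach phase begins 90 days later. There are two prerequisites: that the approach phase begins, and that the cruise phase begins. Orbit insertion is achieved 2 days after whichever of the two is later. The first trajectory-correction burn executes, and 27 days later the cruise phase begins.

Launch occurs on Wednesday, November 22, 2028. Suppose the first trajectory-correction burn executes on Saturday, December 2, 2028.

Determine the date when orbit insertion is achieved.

Wednesday, February 28, 2029

Launch occurs: Nov 22, 2028.
The spacecraft separates from the upper stage: Nov 22, 2028 + 6 days = Nov 28, 2028.
The approach phase begins: Nov 28, 2028 + 90 days = Feb 26, 2029.
The first trajectory-correction burn executes: Dec 2, 2028.
The cruise phase begins: Dec 2, 2028 + 27 days = Dec 29, 2028.
Both prerequisites met — the approach phase begins (Feb 26, 2029), the cruise phase begins (Dec 29, 2028); the later is Feb 26, 2029.
Orbit insertion is achieved: Feb 26, 2029 + 2 days = Feb 28, 2029.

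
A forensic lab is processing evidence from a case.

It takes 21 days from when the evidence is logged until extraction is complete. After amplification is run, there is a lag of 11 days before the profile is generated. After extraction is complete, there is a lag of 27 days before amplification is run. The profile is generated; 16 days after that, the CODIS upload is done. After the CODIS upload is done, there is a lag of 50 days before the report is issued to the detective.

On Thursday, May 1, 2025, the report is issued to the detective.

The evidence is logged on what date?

The report is issued to the detective: May 1, 2025.
The CODIS upload is done: May 1, 2025 − 50 days = Mar 12, 2025.
The profile is generated: Mar 12, 2025 − 16 days = Feb 24, 2025.
Amplification is run: Feb 24, 2025 − 11 days = Feb 13, 2025.
Extraction is complete: Feb 13, 2025 − 27 days = Jan 17, 2025.
The evidence is logged: Jan 17, 2025 − 21 days = Dec 27, 2024.

Friday, December 27, 2024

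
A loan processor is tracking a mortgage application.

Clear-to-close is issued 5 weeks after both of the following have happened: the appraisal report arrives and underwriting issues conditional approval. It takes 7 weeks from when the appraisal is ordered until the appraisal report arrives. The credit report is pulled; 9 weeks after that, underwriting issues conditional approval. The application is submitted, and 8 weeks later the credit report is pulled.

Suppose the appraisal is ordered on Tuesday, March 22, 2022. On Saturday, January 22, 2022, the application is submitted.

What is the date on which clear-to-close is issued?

Saturday, June 25, 2022

The appraisal is ordered: Mar 22, 2022.
The appraisal report arrives: Mar 22, 2022 + 7 weeks = May 10, 2022.
The application is submitted: Jan 22, 2022.
The credit report is pulled: Jan 22, 2022 + 8 weeks = Mar 19, 2022.
Underwriting issues conditional approval: Mar 19, 2022 + 9 weeks = May 21, 2022.
Both prerequisites met — the appraisal report arrives (May 10, 2022), underwriting issues conditional approval (May 21, 2022); the later is May 21, 2022.
Clear-to-close is issued: May 21, 2022 + 5 weeks = Jun 25, 2022.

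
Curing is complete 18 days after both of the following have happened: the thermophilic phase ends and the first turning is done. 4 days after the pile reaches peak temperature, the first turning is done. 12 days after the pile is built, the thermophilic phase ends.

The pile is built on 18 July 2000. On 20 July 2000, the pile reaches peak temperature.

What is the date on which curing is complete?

17 August 2000

The pile is built: Jul 18, 2000.
The thermophilic phase ends: Jul 18, 2000 + 12 days = Jul 30, 2000.
The pile reaches peak temperature: Jul 20, 2000.
The first turning is done: Jul 20, 2000 + 4 days = Jul 24, 2000.
Both prerequisites met — the thermophilic phase ends (Jul 30, 2000), the first turning is done (Jul 24, 2000); the later is Jul 30, 2000.
Curing is complete: Jul 30, 2000 + 18 days = Aug 17, 2000.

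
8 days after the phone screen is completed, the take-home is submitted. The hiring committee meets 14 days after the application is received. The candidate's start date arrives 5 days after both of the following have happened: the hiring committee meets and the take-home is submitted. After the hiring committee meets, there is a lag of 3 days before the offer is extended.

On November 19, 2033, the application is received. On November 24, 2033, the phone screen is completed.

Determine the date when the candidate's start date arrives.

December 8, 2033

The application is received: Nov 19, 2033.
The hiring committee meets: Nov 19, 2033 + 14 days = Dec 3, 2033.
The phone screen is completed: Nov 24, 2033.
The take-home is submitted: Nov 24, 2033 + 8 days = Dec 2, 2033.
Both prerequisites met — the hiring committee meets (Dec 3, 2033), the take-home is submitted (Dec 2, 2033); the later is Dec 3, 2033.
The candidate's start date arrives: Dec 3, 2033 + 5 days = Dec 8, 2033.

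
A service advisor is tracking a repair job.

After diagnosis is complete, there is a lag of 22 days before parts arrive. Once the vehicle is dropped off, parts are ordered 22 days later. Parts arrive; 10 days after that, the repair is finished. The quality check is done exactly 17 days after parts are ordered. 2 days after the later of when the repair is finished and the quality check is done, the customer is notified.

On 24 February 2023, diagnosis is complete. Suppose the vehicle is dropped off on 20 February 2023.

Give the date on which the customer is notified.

2 April 2023

Diagnosis is complete: Feb 24, 2023.
Parts arrive: Feb 24, 2023 + 22 days = Mar 18, 2023.
The repair is finished: Mar 18, 2023 + 10 days = Mar 28, 2023.
The vehicle is dropped off: Feb 20, 2023.
Parts are ordered: Feb 20, 2023 + 22 days = Mar 14, 2023.
The quality check is done: Mar 14, 2023 + 17 days = Mar 31, 2023.
Both prerequisites met — the repair is finished (Mar 28, 2023), the quality check is done (Mar 31, 2023); the later is Mar 31, 2023.
The customer is notified: Mar 31, 2023 + 2 days = Apr 2, 2023.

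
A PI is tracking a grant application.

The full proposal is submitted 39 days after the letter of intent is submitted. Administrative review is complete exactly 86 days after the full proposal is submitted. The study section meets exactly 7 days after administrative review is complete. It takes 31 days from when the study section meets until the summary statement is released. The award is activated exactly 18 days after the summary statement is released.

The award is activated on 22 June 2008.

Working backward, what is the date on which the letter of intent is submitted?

The award is activated: Jun 22, 2008.
The summary statement is released: Jun 22, 2008 − 18 days = Jun 4, 2008.
The study section meets: Jun 4, 2008 − 31 days = May 4, 2008.
Administrative review is complete: May 4, 2008 − 7 days = Apr 27, 2008.
The full proposal is submitted: Apr 27, 2008 − 86 days = Feb 1, 2008.
The letter of intent is submitted: Feb 1, 2008 − 39 days = Dec 24, 2007.

24 December 2007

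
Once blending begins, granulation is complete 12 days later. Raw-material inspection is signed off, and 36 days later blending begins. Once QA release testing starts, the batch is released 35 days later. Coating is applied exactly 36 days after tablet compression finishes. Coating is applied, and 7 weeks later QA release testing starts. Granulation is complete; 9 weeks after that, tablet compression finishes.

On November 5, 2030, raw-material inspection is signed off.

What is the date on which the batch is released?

June 24, 2031

Raw-material inspection is signed off: Nov 5, 2030.
Blending begins: Nov 5, 2030 + 36 days = Dec 11, 2030.
Granulation is complete: Dec 11, 2030 + 12 days = Dec 23, 2030.
Tablet compression finishes: Dec 23, 2030 + 9 weeks = Feb 24, 2031.
Coating is applied: Feb 24, 2031 + 36 days = Apr 1, 2031.
QA release testing starts: Apr 1, 2031 + 7 weeks = May 20, 2031.
The batch is released: May 20, 2031 + 35 days = Jun 24, 2031.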